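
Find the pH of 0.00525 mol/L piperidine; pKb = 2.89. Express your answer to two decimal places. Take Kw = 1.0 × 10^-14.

C5H10NH + H2O ⇌ C5H10NH2+ + OH-
Kb = 10^(−2.89) = 1.29 × 10^-3
Kb = x²/(0.00525 − x) = 1.29 × 10^-3
x is not negligible relative to C₀; solve x² + 0.00129·x − 6.77e-06 = 0.
x = (−Kb + √(Kb² + 4·Kb·C₀))/2 = 2.04 × 10^-3 M
pOH = 2.69, so pH = 14.00 − pOH = 11.31

pH = 11.31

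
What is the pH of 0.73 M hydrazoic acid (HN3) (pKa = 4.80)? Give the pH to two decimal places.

HN3 ⇌ N3- + H+
Ka = 10^(−4.80) = 1.58 × 10^-5
Ka = x²/(0.73 − x) = 1.58 × 10^-5
Assume x ≪ 0.73: x ≈ √(1.58 × 10^-5 × 0.73) = 3.40 × 10^-3 M
pH = −log[H+] = −log(3.40 × 10^-3) = 2.47

pH = 2.47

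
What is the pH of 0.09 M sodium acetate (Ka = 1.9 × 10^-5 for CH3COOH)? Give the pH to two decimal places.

CH3COO- is the conjugate base of the weak acid CH3COOH.
Kb = Kw/Ka = 1.0×10^-14 / 1.9 × 10^-5 = 5.26 × 10^-10
Kb = [OH-]²/(0.09 − [OH-]) = 5.26 × 10^-10
Assume [OH-] ≪ 0.09: [OH-] ≈ √(5.26 × 10^-10 × 0.09) = 6.88 × 10^-6 M
Check: 0.0076% ionized — well under 5%, approximation valid.
pOH = −log(6.88 × 10^-6) = 5.16; pH = 14.00 − 5.16 = 8.84

pH = 8.84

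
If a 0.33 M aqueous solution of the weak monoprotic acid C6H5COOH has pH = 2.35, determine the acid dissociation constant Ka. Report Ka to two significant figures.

[H+] = 10^(-2.35) = 4.47 × 10^-3 M
At equilibrium [HA] = 0.33 − 4.47 × 10^-3 = 3.26 × 10^-1 M
Ka = [H+][A-]/[HA] = (4.47 × 10^-3)² / 3.26 × 10^-1 = 6.1 × 10^-5

Ka = 6.1 × 10^-5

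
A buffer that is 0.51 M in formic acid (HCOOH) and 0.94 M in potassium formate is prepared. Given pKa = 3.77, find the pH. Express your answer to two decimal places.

pH = pKa + log([A⁻]/[HA]) = 3.77 + log(0.94/0.51)
pH = 3.77 + (+0.266) = 4.04

pH = 4.04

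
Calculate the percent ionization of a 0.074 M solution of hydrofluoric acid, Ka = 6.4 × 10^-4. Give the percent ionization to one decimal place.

HF ⇌ F- + H+; let x = [H+] at equilibrium.
Ka = x²/(C₀ − x); solving the quadratic gives x = 6.57 × 10^-3 M.
Fraction ionized = 6.57 × 10^-3 / 0.074 = 0.0888 → 8.9%

8.9%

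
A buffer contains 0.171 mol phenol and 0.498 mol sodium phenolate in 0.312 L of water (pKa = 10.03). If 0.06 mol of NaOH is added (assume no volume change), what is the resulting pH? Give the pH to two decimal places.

pH = 10.73

After neutralization: n(C6H5OH) = 0.111 mol, n(C6H5O-) = 0.558 mol.
pH = pKa + log([A⁻]/[HA]) = 10.03 + log(0.558/0.111) = 10.03 +0.701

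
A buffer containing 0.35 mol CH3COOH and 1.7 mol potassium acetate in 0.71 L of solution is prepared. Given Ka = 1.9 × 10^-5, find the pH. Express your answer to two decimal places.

pKa = −log(1.9 × 10^-5) = 4.721
Using pH = pKa + log([base]/[acid]) with [base]/[acid] = 1.7/0.35:
pH = 4.721 + (+0.686) = 5.41

pH = 5.41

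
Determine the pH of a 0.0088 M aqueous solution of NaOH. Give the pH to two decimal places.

pH = 11.94

NaOH is a strong base; [OH-] = 0.0088 M.
pOH = -log(0.0088) = 2.06
pH = 14.00 - 2.06 = 11.94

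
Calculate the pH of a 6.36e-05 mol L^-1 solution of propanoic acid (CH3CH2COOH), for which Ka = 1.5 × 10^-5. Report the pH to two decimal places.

pH = 4.61

CH3CH2COOH ⇌ CH3CH2COO- + H+
From the ICE table, Ka = x²/(6.36e-05 − x) = 1.5 × 10^-5.
x is not negligible relative to C₀; solve x² + 1.5e-05·x − 9.54e-10 = 0.
x = (−Ka + √(Ka² + 4·Ka·C₀))/2 = 2.43 × 10^-5 M
pH = −log(2.43 × 10^-5) = 4.61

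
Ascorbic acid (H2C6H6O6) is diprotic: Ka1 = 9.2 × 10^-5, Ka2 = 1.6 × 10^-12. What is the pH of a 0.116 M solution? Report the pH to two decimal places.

Since Ka1 ≫ Ka2, the first ionization dominates [H+].
Ka1 = x²/(0.116 − x) = 9.2 × 10^-5
x ≈ √(9.2 × 10^-5 × 0.116) = 3.27 × 10^-3 M
pH = −log(3.27 × 10^-3) = 2.49

pH = 2.49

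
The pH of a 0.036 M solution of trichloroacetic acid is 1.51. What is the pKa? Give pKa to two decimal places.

[H+] = 10^(-1.51) = 3.09 × 10^-2 M
At equilibrium [HA] = 0.036 − 3.09 × 10^-2 = 5.10 × 10^-3 M
Ka = [H+][A-]/[HA] = (3.09 × 10^-2)² / 5.10 × 10^-3 = 1.87 × 10^-1
pKa = -log(1.87 × 10^-1) = 0.73

pKa = 0.73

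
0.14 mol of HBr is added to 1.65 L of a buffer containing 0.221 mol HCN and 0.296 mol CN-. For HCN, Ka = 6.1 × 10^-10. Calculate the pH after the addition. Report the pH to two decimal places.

pH = 8.85

Added H+ converts CN- to HCN: HCN → 0.361 mol, CN- → 0.156 mol.
pKa = −log(6.1 × 10^-10) = 9.215
Henderson–Hasselbalch with mole ratio 0.156/0.361: pH = 9.215 + (-0.364)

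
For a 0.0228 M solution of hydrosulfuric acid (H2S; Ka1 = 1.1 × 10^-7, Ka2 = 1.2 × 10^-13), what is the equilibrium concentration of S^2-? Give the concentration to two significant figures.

First ionization gives [H+] ≈ [HS-] = 5.01 × 10^-5 M.
Second step: Ka2 = [H+][S^2-]/[HS-] ≈ [S^2-] (since [H+] ≈ [HS-]).
So [S^2-] ≈ Ka2.

1.2 × 10^-13 M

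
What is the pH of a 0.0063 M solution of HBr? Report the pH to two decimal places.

HBr is a strong acid and dissociates completely, so [H+] = 0.0063 M.
pH = -log(0.0063) = 2.20

pH = 2.20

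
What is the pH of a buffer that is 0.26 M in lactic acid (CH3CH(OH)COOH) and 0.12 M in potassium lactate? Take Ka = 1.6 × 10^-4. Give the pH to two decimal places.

pKa = −log(1.6 × 10^-4) = 3.796
Henderson–Hasselbalch: pH = pKa + log([CH3CH(OH)COO-]/[CH3CH(OH)COOH]) = 3.796 + log(0.12/0.26)
pH = 3.796 + (-0.336) = 3.46

pH = 3.46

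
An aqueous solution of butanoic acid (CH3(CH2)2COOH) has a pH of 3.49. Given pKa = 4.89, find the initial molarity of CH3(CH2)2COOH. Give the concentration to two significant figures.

C₀ = 8.5 × 10^-3 M

[H+] = 10^(-3.49) = 3.24 × 10^-4 M = x
Ka = 10^(−4.89) = 1.29 × 10^-5
Ka = x²/(C₀ − x) ⇒ C₀ = x + x²/Ka
C₀ = 3.24 × 10^-4 + (3.24 × 10^-4)²/(1.29 × 10^-5) = 8.46 × 10^-3 M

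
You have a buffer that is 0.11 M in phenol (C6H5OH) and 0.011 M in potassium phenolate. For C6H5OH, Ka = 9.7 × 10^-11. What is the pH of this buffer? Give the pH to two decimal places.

pH = 9.01

pKa = −log(9.7 × 10^-11) = 10.013
Using pH = pKa + log([base]/[acid]) with [base]/[acid] = 0.011/0.11:
pH = 10.013 + (-1.000) = 9.01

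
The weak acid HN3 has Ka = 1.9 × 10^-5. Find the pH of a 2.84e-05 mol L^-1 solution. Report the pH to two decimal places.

HN3 ⇌ N3- + H+
From the ICE table, Ka = x²/(2.84e-05 − x) = 1.9 × 10^-5.
Here C₀/Ka ≈ 1.49, so the small-x approximation fails. Use the quadratic:
x = (−Ka + √(Ka² + 4·Ka·C₀))/2 = 1.56 × 10^-5 M
pH = −log[H+] = −log(1.56 × 10^-5) = 4.81

pH = 4.81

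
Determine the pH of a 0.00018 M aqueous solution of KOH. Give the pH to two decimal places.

pH = 10.26

KOH is a strong base; [OH-] = 0.00018 M.
pOH = -log(0.00018) = 3.74
pH = 14.00 - 3.74 = 10.26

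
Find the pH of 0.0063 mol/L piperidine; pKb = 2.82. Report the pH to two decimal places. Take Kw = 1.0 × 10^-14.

C5H10NH + H2O ⇌ C5H10NH2+ + OH-
Kb = 10^(−2.82) = 1.51 × 10^-3
Kb = [OH-]²/(0.0063 − [OH-]) = 1.51 × 10^-3
Here C₀/Kb ≈ 4.17, so the small-[OH-] approximation fails. Use the quadratic:
[OH-] = (−Kb + √(Kb² + 4·Kb·C₀))/2 = 2.42 × 10^-3 M
pOH = 2.62, so pH = 14.00 − pOH = 11.38

pH = 11.38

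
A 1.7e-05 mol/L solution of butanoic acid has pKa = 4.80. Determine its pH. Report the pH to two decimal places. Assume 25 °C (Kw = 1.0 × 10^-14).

CH3(CH2)2COOH ⇌ CH3(CH2)2COO- + H+
Ka = 10^(−4.80) = 1.58 × 10^-5
From the ICE table, Ka = x²/(1.7e-05 − x) = 1.58 × 10^-5.
x is not negligible relative to C₀; solve x² + 1.58e-05·x − 2.69e-10 = 0.
x = [−1.58e-05 + √(1.58e-05² + 1.07e-09)]/2 = 1.03 × 10^-5 M
pH = −log[H+] = −log(1.03 × 10^-5) = 4.99

pH = 4.99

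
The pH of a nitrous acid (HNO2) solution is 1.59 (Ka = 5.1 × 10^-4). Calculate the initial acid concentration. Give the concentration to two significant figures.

C₀ = 1.3 M

[H+] = 10^(-1.59) = 2.57 × 10^-2 M = x
Ka = x²/(C₀ − x) ⇒ C₀ = x + x²/Ka
C₀ = 2.57 × 10^-2 + (2.57 × 10^-2)²/(5.1 × 10^-4) = 1.32 M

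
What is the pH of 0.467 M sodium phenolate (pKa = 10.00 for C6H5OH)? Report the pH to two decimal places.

pH = 11.83

C6H5O- is the conjugate base of the weak acid C6H5OH.
Ka = 10^(−10.00) = 1.00 × 10^-10
Kb = Kw/Ka = 1.0×10^-14 / 1.00 × 10^-10 = 1.00 × 10^-4
Kb = [OH-]²/(0.467 − [OH-]) = 1.00 × 10^-4
Since Kb ≪ C₀, [OH-] ≈ √(Kb·C₀) = 6.83 × 10^-3 M.
pOH = 2.17, so pH = 14.00 − pOH = 11.83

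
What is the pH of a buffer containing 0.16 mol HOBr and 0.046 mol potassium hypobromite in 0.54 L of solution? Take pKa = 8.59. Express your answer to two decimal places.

Henderson–Hasselbalch: pH = pKa + log([OBr-]/[HOBr]) = 8.59 + log(0.046/0.16)
pH = 8.59 + (-0.541) = 8.05

pH = 8.05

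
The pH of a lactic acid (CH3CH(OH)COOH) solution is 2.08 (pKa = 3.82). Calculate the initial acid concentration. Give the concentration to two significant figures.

[H+] = 10^(-2.08) = 8.32 × 10^-3 M = x
Ka = 10^(−3.82) = 1.51 × 10^-4
Ka = x²/(C₀ − x) ⇒ C₀ = x + x²/Ka
C₀ = 8.32 × 10^-3 + (8.32 × 10^-3)²/(1.51 × 10^-4) = 4.67 × 10^-1 M

C₀ = 4.7 × 10^-1 M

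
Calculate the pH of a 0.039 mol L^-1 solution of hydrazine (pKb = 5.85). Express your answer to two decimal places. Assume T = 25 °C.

pH = 10.37

N2H4 + H2O ⇌ N2H5+ + OH-
Kb = 10^(−5.85) = 1.41 × 10^-6
Kb = x²/(0.039 − x) = 1.41 × 10^-6
Assume x ≪ 0.039: x ≈ √(1.41 × 10^-6 × 0.039) = 2.34 × 10^-4 M
Check: 0.6% ionized — well under 5%, approximation valid.
pOH = 3.63, so pH = 14.00 − pOH = 10.37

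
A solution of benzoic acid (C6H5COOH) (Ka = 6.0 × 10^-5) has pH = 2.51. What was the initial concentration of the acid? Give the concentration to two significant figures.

[H+] = 10^(-2.51) = 3.09 × 10^-3 M = x
Ka = x²/(C₀ − x) ⇒ C₀ = x + x²/Ka
C₀ = 3.09 × 10^-3 + (3.09 × 10^-3)²/(6.0 × 10^-5) = 1.62 × 10^-1 M

C₀ = 1.6 × 10^-1 M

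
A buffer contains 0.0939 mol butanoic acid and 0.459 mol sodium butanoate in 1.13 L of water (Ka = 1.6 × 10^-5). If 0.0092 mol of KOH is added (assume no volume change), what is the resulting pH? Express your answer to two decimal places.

pH = 5.54

After neutralization: n(CH3(CH2)2COOH) = 0.0847 mol, n(CH3(CH2)2COO-) = 0.468 mol.
pKa = −log(1.6 × 10^-5) = 4.796
pH = pKa + log(n_CH3(CH2)2COO-/n_CH3(CH2)2COOH) = 4.796 + log(0.468/0.0847) = 4.796 + (+0.742)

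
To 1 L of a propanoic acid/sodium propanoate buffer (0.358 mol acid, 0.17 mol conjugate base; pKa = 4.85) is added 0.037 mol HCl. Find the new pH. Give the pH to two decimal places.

pH = 4.38

Added H+ converts CH3CH2COO- to CH3CH2COOH: CH3CH2COOH → 0.395 mol, CH3CH2COO- → 0.133 mol.
Henderson–Hasselbalch with mole ratio 0.133/0.395: pH = 4.85 + (-0.473)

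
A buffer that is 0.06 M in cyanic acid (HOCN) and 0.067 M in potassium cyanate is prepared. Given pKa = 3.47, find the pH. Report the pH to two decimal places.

pH = 3.52

Henderson–Hasselbalch: pH = pKa + log([OCN-]/[HOCN]) = 3.47 + log(0.067/0.06)
pH = 3.47 + (+0.048) = 3.52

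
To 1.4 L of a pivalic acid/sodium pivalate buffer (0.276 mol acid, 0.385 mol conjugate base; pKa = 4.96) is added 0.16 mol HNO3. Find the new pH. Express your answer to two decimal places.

Added H+ converts (CH3)3CCOO- to (CH3)3CCOOH: (CH3)3CCOOH → 0.436 mol, (CH3)3CCOO- → 0.225 mol.
pH = pKa + log(n_(CH3)3CCOO-/n_(CH3)3CCOOH) = 4.96 + log(0.225/0.436) = 4.96 + (-0.287)

pH = 4.67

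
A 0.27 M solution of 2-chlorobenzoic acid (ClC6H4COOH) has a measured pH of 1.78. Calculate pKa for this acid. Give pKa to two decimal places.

pKa = 2.96

[H+] = 10^(-1.78) = 1.66 × 10^-2 M
At equilibrium [HA] = 0.27 − 1.66 × 10^-2 = 2.53 × 10^-1 M
Ka = [H+][A-]/[HA] = (1.66 × 10^-2)² / 2.53 × 10^-1 = 1.09 × 10^-3
pKa = -log(1.09 × 10^-3) = 2.96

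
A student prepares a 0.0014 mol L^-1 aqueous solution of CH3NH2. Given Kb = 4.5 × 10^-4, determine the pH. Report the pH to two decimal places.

CH3NH2 + H2O ⇌ CH3NH3+ + OH-
Kb = [OH-]²/(0.0014 − [OH-]) = 4.5 × 10^-4
The 5% rule fails; solving [OH-]² + Kb·[OH-] − Kb·C₀ = 0 exactly:
[OH-] = (−Kb + √(Kb² + 4·Kb·C₀))/2 = 6.00 × 10^-4 M
pOH = 3.22, so pH = 14.00 − pOH = 10.78

pH = 10.78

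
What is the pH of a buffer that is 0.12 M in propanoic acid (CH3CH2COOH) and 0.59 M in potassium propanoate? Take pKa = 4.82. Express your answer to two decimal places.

pH = 5.51

Henderson–Hasselbalch: pH = pKa + log([CH3CH2COO-]/[CH3CH2COOH]) = 4.82 + log(0.59/0.12)
pH = 4.82 + (+0.692) = 5.51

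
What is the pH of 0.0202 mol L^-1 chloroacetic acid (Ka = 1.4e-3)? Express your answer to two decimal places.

pH = 2.33

ClCH2COOH ⇌ ClCH2COO- + H+
From the ICE table, Ka = [H+]²/(0.0202 − [H+]) = 1.4 × 10^-3.
Here C₀/Ka ≈ 14.4, so the small-[H+] approximation fails. Use the quadratic:
[H+] = [−0.0014 + √(0.0014² + 0.000113)]/2 = 4.66 × 10^-3 M
pH = −log(4.66 × 10^-3) = 2.33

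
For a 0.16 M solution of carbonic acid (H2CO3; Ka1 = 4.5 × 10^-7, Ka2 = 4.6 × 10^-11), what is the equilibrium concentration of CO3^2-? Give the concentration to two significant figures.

First ionization gives [H+] ≈ [HCO3-] = 2.68 × 10^-4 M.
Second step: Ka2 = [H+][CO3^2-]/[HCO3-] ≈ [CO3^2-] (since [H+] ≈ [HCO3-]).
So [CO3^2-] ≈ Ka2.

4.6 × 10^-11 M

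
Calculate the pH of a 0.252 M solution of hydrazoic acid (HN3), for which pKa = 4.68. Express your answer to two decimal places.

pH = 2.64

HN3 ⇌ N3- + H+
Ka = 10^(−4.68) = 2.09 × 10^-5
Let x = [H+] at equilibrium. Ka = x²/(0.252 − x).
Neglecting x in the denominator: x = √(2.09 × 10^-5 × 0.252) = 2.29 × 10^-3 M
pH = −log[H+] = −log(2.29 × 10^-3) = 2.64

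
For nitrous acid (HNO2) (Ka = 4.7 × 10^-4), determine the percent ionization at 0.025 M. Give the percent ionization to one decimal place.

12.8%

HNO2 ⇌ NO2- + H+; let x = [H+] at equilibrium.
Solve x² + 0.00047x − 1.18e-05 = 0 → x = 3.20 × 10^-3 M
% ionization = x/C₀ × 100% = 3.20 × 10^-3/0.025 × 100% = 12.8%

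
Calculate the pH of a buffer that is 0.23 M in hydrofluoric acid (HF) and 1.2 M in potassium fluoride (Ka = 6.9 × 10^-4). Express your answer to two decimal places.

pKa = −log(6.9 × 10^-4) = 3.161
pH = pKa + log([A⁻]/[HA]) = 3.161 + log(1.2/0.23)
pH = 3.161 + (+0.717) = 3.88

pH = 3.88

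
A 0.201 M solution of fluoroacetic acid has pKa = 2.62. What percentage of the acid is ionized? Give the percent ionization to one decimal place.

FCH2COOH ⇌ FCH2COO- + H+; let x = [H+] at equilibrium.
Ka = 10^(−2.62) = 2.40 × 10^-3
Ka = x²/(C₀ − x); solving the quadratic gives x = 2.08 × 10^-2 M.
% ionization = x/C₀ × 100% = 2.08 × 10^-2/0.201 × 100% = 10.3%

10.3%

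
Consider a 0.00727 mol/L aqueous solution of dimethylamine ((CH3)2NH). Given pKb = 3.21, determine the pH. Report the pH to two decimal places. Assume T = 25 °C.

pH = 11.26

(CH3)2NH + H2O ⇌ (CH3)2NH2+ + OH-
Kb = 10^(−3.21) = 6.17 × 10^-4
From the ICE table, Kb = [OH-]²/(0.00727 − [OH-]) = 6.17 × 10^-4.
[OH-] is not negligible relative to C₀; solve [OH-]² + 0.000617·[OH-] − 4.49e-06 = 0.
[OH-] = (−Kb + √(Kb² + 4·Kb·C₀))/2 = 1.83 × 10^-3 M
pOH = 2.74, so pH = 14.00 − pOH = 11.26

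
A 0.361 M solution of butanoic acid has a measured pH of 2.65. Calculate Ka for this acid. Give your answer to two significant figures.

[H+] = 10^(-2.65) = 2.24 × 10^-3 M
At equilibrium [HA] = 0.361 − 2.24 × 10^-3 = 3.59 × 10^-1 M
Ka = [H+][A-]/[HA] = (2.24 × 10^-3)² / 3.59 × 10^-1 = 1.4 × 10^-5

Ka = 1.4 × 10^-5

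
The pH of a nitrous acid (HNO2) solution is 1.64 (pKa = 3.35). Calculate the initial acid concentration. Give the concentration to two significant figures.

[H+] = 10^(-1.64) = 2.29 × 10^-2 M = x
Ka = 10^(−3.35) = 4.47 × 10^-4
Ka = x²/(C₀ − x) ⇒ C₀ = x + x²/Ka
C₀ = 2.29 × 10^-2 + (2.29 × 10^-2)²/(4.47 × 10^-4) = 1.20 M

C₀ = 1.2 M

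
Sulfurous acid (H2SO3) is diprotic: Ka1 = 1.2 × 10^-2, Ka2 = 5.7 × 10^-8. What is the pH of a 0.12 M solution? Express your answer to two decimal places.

Since Ka1 ≫ Ka2, the first ionization dominates [H+].
Ka1 = x²/(0.12 − x) = 1.2 × 10^-2
Solving the quadratic: x = (−Ka1 + √(Ka1² + 4·Ka1·C₀))/2 = 3.24 × 10^-2 M
pH = −log(3.24 × 10^-2) = 1.49

pH = 1.49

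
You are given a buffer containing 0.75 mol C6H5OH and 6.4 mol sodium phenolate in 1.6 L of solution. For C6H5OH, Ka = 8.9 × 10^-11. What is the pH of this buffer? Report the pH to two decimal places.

pKa = −log(8.9 × 10^-11) = 10.051
Henderson–Hasselbalch: pH = pKa + log([C6H5O-]/[C6H5OH]) = 10.051 + log(6.4/0.75)
pH = 10.051 + (+0.931) = 10.98

pH = 10.98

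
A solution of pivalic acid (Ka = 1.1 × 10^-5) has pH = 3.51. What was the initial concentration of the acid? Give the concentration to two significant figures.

[H+] = 10^(-3.51) = 3.09 × 10^-4 M = x
Ka = x²/(C₀ − x) ⇒ C₀ = x + x²/Ka
C₀ = 3.09 × 10^-4 + (3.09 × 10^-4)²/(1.1 × 10^-5) = 8.99 × 10^-3 M

C₀ = 9.0 × 10^-3 M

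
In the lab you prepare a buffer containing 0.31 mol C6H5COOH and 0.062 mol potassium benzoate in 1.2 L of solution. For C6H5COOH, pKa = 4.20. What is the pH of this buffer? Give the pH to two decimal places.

pH = 3.50

Henderson–Hasselbalch: pH = pKa + log([C6H5COO-]/[C6H5COOH]) = 4.20 + log(0.062/0.31)
pH = 4.20 + (-0.699) = 3.50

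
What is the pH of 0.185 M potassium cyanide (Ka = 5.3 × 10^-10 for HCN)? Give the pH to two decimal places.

pH = 11.27

CN- is the conjugate base of the weak acid HCN.
Kb = Kw/Ka = 1.0×10^-14 / 5.3 × 10^-10 = 1.89 × 10^-5
Kb = [OH-]²/(0.185 − [OH-]) = 1.89 × 10^-5
Neglecting [OH-] in the denominator: [OH-] = √(1.89 × 10^-5 × 0.185) = 1.87 × 10^-3 M
pOH = 2.73, so pH = 14.00 − pOH = 11.27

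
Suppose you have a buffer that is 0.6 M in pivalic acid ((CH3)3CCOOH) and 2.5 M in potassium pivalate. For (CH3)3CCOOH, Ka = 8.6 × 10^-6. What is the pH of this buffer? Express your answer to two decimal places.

pKa = −log(8.6 × 10^-6) = 5.066
pH = pKa + log([A⁻]/[HA]) = 5.066 + log(2.5/0.6)
pH = 5.066 + (+0.620) = 5.69

pH = 5.69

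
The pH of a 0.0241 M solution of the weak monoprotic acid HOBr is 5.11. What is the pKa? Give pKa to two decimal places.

[H+] = 10^(-5.11) = 7.76 × 10^-6 M
At equilibrium [HA] = 0.0241 − 7.76 × 10^-6 = 2.41 × 10^-2 M
Ka = [H+][A-]/[HA] = (7.76 × 10^-6)² / 2.41 × 10^-2 = 2.50 × 10^-9
pKa = -log(2.50 × 10^-9) = 8.60

pKa = 8.60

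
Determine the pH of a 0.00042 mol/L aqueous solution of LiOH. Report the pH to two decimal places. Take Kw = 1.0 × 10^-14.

pH = 10.62

LiOH is a strong base; [OH-] = 0.00042 M.
pOH = -log(0.00042) = 3.38
pH = 14.00 - 3.38 = 10.62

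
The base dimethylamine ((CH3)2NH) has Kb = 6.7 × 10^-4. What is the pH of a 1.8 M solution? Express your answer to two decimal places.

pH = 12.54

(CH3)2NH + H2O ⇌ (CH3)2NH2+ + OH-
Kb = [OH-]²/(1.8 − [OH-]) = 6.7 × 10^-4
Since Kb ≪ C₀, [OH-] ≈ √(Kb·C₀) = 3.47 × 10^-2 M.
([OH-]/C₀ = 1.9% < 5%, so the approximation holds.)
pOH = 1.46, so pH = 14.00 − pOH = 12.54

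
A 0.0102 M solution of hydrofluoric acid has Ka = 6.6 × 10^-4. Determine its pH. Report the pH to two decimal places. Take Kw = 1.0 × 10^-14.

pH = 2.64

HF ⇌ F- + H+
Let x = [H+] at equilibrium. Ka = x²/(0.0102 − x).
The 5% rule fails; solving x² + Ka·x − Ka·C₀ = 0 exactly:
x = [−0.00066 + √(0.00066² + 2.69e-05)]/2 = 2.29 × 10^-3 M
pH = −log(2.29 × 10^-3) = 2.64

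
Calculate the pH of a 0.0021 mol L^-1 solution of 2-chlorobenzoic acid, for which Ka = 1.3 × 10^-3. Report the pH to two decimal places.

pH = 2.95

ClC6H4COOH ⇌ ClC6H4COO- + H+
Ka = x²/(0.0021 − x) = 1.3 × 10^-3
x is not negligible relative to C₀; solve x² + 0.0013·x − 2.73e-06 = 0.
x = (−Ka + √(Ka² + 4·Ka·C₀))/2 = 1.13 × 10^-3 M
pH = −log[H+] = −log(1.13 × 10^-3) = 2.95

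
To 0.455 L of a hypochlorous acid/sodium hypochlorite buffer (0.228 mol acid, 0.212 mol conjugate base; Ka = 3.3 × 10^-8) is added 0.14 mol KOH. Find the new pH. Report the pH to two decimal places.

After neutralization: n(HOCl) = 0.088 mol, n(OCl-) = 0.352 mol.
pKa = −log(3.3 × 10^-8) = 7.481
pH = pKa + log([A⁻]/[HA]) = 7.481 + log(0.352/0.088) = 7.481 +0.602

pH = 8.08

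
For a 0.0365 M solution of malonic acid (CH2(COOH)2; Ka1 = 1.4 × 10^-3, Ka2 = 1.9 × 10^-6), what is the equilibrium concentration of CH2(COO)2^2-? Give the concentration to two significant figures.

First ionization gives [H+] ≈ [CH2(COOH)COO-] = 6.48 × 10^-3 M.
Second step: Ka2 = [H+][CH2(COO)2^2-]/[CH2(COOH)COO-] ≈ [CH2(COO)2^2-] (since [H+] ≈ [CH2(COOH)COO-]).
So [CH2(COO)2^2-] ≈ Ka2.

1.9 × 10^-6 M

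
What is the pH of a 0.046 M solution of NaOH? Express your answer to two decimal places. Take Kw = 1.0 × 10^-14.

NaOH is a strong base; [OH-] = 0.046 M.
pOH = -log(0.046) = 1.34
pH = 14.00 - 1.34 = 12.66

pH = 12.66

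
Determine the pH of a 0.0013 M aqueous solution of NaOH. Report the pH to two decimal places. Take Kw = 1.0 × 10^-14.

NaOH is a strong base; [OH-] = 0.0013 M.
pOH = -log(0.0013) = 2.89
pH = 14.00 - 2.89 = 11.11

pH = 11.11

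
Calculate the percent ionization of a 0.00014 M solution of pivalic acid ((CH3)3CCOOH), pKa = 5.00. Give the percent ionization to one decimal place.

(CH3)3CCOOH ⇌ (CH3)3CCOO- + H+; let x = [H+] at equilibrium.
Ka = 10^(−5.00) = 1.00 × 10^-5
Ka = x²/(C₀ − x); solving the quadratic gives x = 3.27 × 10^-5 M.
% ionization = x/C₀ × 100% = 3.27 × 10^-5/0.00014 × 100% = 23.4%

23.4%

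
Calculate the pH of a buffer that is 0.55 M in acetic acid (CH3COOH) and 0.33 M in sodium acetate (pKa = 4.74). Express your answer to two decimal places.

pH = 4.52

Henderson–Hasselbalch: pH = pKa + log([CH3COO-]/[CH3COOH]) = 4.74 + log(0.33/0.55)
pH = 4.74 + (-0.222) = 4.52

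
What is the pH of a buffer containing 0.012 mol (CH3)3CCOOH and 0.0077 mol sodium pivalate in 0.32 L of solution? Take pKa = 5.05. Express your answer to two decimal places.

Using pH = pKa + log([base]/[acid]) with [base]/[acid] = 0.0077/0.012:
pH = 5.05 + (-0.193) = 4.86

pH = 4.86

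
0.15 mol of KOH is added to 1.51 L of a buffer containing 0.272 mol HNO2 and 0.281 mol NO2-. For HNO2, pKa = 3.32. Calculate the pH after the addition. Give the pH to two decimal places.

After neutralization: n(HNO2) = 0.122 mol, n(NO2-) = 0.431 mol.
Henderson–Hasselbalch with mole ratio 0.431/0.122: pH = 3.32 + (+0.548)

pH = 3.87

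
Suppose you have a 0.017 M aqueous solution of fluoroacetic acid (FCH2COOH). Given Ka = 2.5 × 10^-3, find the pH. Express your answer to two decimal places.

FCH2COOH ⇌ FCH2COO- + H+
Ka = x²/(0.017 − x) = 2.5 × 10^-3
The 5% rule fails; solving x² + Ka·x − Ka·C₀ = 0 exactly:
x = [−0.0025 + √(0.0025² + 0.00017)]/2 = 5.39 × 10^-3 M
pH = −log[H+] = −log(5.39 × 10^-3) = 2.27

pH = 2.27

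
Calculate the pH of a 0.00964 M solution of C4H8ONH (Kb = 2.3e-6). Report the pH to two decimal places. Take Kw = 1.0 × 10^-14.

C4H8ONH + H2O ⇌ C4H8ONH2+ + OH-
Let x = [OH-] at equilibrium. Kb = x²/(0.00964 − x).
Neglecting x in the denominator: x = √(2.3 × 10^-6 × 0.00964) = 1.49 × 10^-4 M
pOH = −log(1.49 × 10^-4) = 3.83; pH = 14.00 − 3.83 = 10.17

pH = 10.17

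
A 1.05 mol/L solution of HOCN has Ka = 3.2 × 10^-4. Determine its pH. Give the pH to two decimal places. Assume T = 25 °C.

HOCN ⇌ OCN- + H+
Ka = [H+]²/(1.05 − [H+]) = 3.2 × 10^-4
Since Ka ≪ C₀, [H+] ≈ √(Ka·C₀) = 1.83 × 10^-2 M.
([H+]/C₀ = 1.7% < 5%, so the approximation holds.)
pH = −log[H+] = −log(1.83 × 10^-2) = 1.74

pH = 1.74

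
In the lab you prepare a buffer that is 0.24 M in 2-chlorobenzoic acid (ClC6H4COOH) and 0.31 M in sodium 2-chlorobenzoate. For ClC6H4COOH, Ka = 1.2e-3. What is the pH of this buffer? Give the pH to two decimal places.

pKa = −log(1.2 × 10^-3) = 2.921
Using pH = pKa + log([base]/[acid]) with [base]/[acid] = 0.31/0.24:
pH = 2.921 + (+0.111) = 3.03

pH = 3.03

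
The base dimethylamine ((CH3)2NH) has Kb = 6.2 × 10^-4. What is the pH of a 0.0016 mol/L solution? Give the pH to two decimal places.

(CH3)2NH + H2O ⇌ (CH3)2NH2+ + OH-
Kb = [OH-]²/(0.0016 − [OH-]) = 6.2 × 10^-4
The 5% rule fails; solving [OH-]² + Kb·[OH-] − Kb·C₀ = 0 exactly:
[OH-] = (−Kb + √(Kb² + 4·Kb·C₀))/2 = 7.33 × 10^-4 M
pOH = −log(7.33 × 10^-4) = 3.13; pH = 14.00 − 3.13 = 10.87

pH = 10.87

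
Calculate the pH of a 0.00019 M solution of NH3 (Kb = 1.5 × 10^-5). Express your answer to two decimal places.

NH3 + H2O ⇌ NH4+ + OH-
From the ICE table, Kb = [OH-]²/(0.00019 − [OH-]) = 1.5 × 10^-5.
Here C₀/Kb ≈ 12.7, so the small-[OH-] approximation fails. Use the quadratic:
[OH-] = (−Kb + √(Kb² + 4·Kb·C₀))/2 = 4.64 × 10^-5 M
pOH = 4.33, so pH = 14.00 − pOH = 9.67

pH = 9.67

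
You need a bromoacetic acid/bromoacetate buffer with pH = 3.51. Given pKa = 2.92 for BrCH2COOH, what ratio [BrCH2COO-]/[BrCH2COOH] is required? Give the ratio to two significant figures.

ratio = 3.9

pH = pKa + log(r) ⇒ log(r) = 3.51 − 2.92 = +0.59
r = [BrCH2COO-]/[BrCH2COOH] = 10^(+0.59) = 3.89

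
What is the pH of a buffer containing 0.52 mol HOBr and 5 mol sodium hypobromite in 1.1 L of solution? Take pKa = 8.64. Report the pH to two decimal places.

pH = pKa + log([A⁻]/[HA]) = 8.64 + log(5/0.52)
pH = 8.64 + (+0.983) = 9.62

pH = 9.62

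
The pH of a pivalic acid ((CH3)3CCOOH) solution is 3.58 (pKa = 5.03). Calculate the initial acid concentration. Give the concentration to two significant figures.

[H+] = 10^(-3.58) = 2.63 × 10^-4 M = x
Ka = 10^(−5.03) = 9.33 × 10^-6
Ka = x²/(C₀ − x) ⇒ C₀ = x + x²/Ka
C₀ = 2.63 × 10^-4 + (2.63 × 10^-4)²/(9.33 × 10^-6) = 7.68 × 10^-3 M

C₀ = 7.7 × 10^-3 M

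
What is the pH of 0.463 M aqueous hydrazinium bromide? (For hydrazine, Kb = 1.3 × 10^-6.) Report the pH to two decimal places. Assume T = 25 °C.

N2H5+ is the conjugate acid of the weak base N2H4.
Ka = Kw/Kb = 1.0×10^-14 / 1.3 × 10^-6 = 7.69 × 10^-9
From the ICE table, Ka = [H+]²/(0.463 − [H+]) = 7.69 × 10^-9.
Since Ka ≪ C₀, [H+] ≈ √(Ka·C₀) = 5.97 × 10^-5 M.
pH = −log[H+] = −log(5.97 × 10^-5) = 4.22

pH = 4.22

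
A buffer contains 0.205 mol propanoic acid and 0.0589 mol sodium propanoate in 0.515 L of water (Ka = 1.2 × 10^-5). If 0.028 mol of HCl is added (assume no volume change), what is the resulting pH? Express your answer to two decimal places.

pH = 4.04

Added H+ converts CH3CH2COO- to CH3CH2COOH: CH3CH2COOH → 0.233 mol, CH3CH2COO- → 0.0309 mol.
pKa = −log(1.2 × 10^-5) = 4.921
Henderson–Hasselbalch with mole ratio 0.0309/0.233: pH = 4.921 + (-0.877)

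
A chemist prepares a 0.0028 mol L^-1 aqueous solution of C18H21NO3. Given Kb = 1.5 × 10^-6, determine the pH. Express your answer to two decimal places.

C18H21NO3 + H2O ⇌ C18H22NO3+ + OH-
Kb = x²/(0.0028 − x) = 1.5 × 10^-6
Assume x ≪ 0.0028: x ≈ √(1.5 × 10^-6 × 0.0028) = 6.48 × 10^-5 M
pOH = −log(6.48 × 10^-5) = 4.19; pH = 14.00 − 4.19 = 9.81

pH = 9.81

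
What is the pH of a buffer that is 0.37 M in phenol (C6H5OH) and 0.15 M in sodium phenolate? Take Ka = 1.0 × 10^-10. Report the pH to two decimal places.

pKa = −log(1.0 × 10^-10) = 10.000
Henderson–Hasselbalch: pH = pKa + log([C6H5O-]/[C6H5OH]) = 10.000 + log(0.15/0.37)
pH = 10.000 + (-0.392) = 9.61

pH = 9.61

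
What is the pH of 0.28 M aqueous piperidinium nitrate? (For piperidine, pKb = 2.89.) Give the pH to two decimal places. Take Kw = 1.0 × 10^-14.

C5H10NH2+ is the conjugate acid of the weak base C5H10NH.
Kb = 10^(−2.89) = 1.29 × 10^-3
Ka = Kw/Kb = 1.0×10^-14 / 1.29 × 10^-3 = 7.75 × 10^-12
From the ICE table, Ka = [H+]²/(0.28 − [H+]) = 7.75 × 10^-12.
Neglecting [H+] in the denominator: [H+] = √(7.75 × 10^-12 × 0.28) = 1.47 × 10^-6 M
([H+]/C₀ = 0.00053% < 5%, so the approximation holds.)
pH = −log(1.47 × 10^-6) = 5.83

pH = 5.83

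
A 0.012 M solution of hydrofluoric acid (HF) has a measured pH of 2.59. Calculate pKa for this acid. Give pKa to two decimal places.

[H+] = 10^(-2.59) = 2.57 × 10^-3 M
At equilibrium [HA] = 0.012 − 2.57 × 10^-3 = 9.43 × 10^-3 M
Ka = [H+][A-]/[HA] = (2.57 × 10^-3)² / 9.43 × 10^-3 = 7.00 × 10^-4
pKa = -log(7.00 × 10^-4) = 3.15

pKa = 3.15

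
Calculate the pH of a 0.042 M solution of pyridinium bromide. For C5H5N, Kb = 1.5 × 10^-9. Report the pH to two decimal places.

pH = 3.28

C5H5NH+ is the conjugate acid of the weak base C5H5N.
Ka = Kw/Kb = 1.0×10^-14 / 1.5 × 10^-9 = 6.67 × 10^-6
Ka = [H+]²/(0.042 − [H+]) = 6.67 × 10^-6
Since Ka ≪ C₀, [H+] ≈ √(Ka·C₀) = 5.29 × 10^-4 M.
pH = −log(5.29 × 10^-4) = 3.28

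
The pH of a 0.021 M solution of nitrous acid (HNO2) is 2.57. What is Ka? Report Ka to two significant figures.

Ka = 4.0 × 10^-4

[H+] = 10^(-2.57) = 2.69 × 10^-3 M
At equilibrium [HA] = 0.021 − 2.69 × 10^-3 = 1.83 × 10^-2 M
Ka = [H+][A-]/[HA] = (2.69 × 10^-3)² / 1.83 × 10^-2 = 4.0 × 10^-4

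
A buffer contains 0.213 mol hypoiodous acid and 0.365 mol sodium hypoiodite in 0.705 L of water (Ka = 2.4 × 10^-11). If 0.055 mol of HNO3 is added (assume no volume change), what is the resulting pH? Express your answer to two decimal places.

pH = 10.68

Added H+ converts OI- to HOI: HOI → 0.268 mol, OI- → 0.31 mol.
pKa = −log(2.4 × 10^-11) = 10.620
pH = pKa + log(n_OI-/n_HOI) = 10.620 + log(0.31/0.268) = 10.620 + (+0.063)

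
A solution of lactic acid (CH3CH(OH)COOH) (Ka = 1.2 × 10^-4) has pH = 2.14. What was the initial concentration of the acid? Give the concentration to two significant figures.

[H+] = 10^(-2.14) = 7.24 × 10^-3 M = x
Ka = x²/(C₀ − x) ⇒ C₀ = x + x²/Ka
C₀ = 7.24 × 10^-3 + (7.24 × 10^-3)²/(1.2 × 10^-4) = 4.44 × 10^-1 M

C₀ = 4.4 × 10^-1 M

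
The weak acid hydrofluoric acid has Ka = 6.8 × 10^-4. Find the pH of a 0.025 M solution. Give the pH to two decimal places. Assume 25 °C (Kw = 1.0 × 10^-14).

HF ⇌ F- + H+
From the ICE table, Ka = x²/(0.025 − x) = 6.8 × 10^-4.
x is not negligible relative to C₀; solve x² + 0.00068·x − 1.7e-05 = 0.
x = [−0.00068 + √(0.00068² + 6.8e-05)]/2 = 3.80 × 10^-3 M
pH = −log(3.80 × 10^-3) = 2.42

pH = 2.42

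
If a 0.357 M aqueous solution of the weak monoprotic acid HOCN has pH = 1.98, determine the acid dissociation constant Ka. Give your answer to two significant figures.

[H+] = 10^(-1.98) = 1.05 × 10^-2 M
At equilibrium [HA] = 0.357 − 1.05 × 10^-2 = 3.46 × 10^-1 M
Ka = [H+][A-]/[HA] = (1.05 × 10^-2)² / 3.46 × 10^-1 = 3.2 × 10^-4

Ka = 3.2 × 10^-4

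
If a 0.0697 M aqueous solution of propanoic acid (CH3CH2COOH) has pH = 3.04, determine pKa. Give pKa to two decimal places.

[H+] = 10^(-3.04) = 9.12 × 10^-4 M
At equilibrium [HA] = 0.0697 − 9.12 × 10^-4 = 6.88 × 10^-2 M
Ka = [H+][A-]/[HA] = (9.12 × 10^-4)² / 6.88 × 10^-2 = 1.21 × 10^-5
pKa = -log(1.21 × 10^-5) = 4.92

pKa = 4.92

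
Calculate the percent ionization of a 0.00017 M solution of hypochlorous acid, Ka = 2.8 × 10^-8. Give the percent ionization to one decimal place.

1.3%

HOCl ⇌ OCl- + H+; let x = [H+] at equilibrium.
x ≈ √(Ka·C₀) = √(2.8 × 10^-8 × 0.00017) = 2.18 × 10^-6 M
Fraction ionized = 2.18 × 10^-6 / 0.00017 = 0.0128 → 1.3%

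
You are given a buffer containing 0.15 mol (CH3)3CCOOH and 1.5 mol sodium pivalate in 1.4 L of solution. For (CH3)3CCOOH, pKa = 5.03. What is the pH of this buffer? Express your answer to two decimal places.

pH = 6.03

pH = pKa + log([A⁻]/[HA]) = 5.03 + log(1.5/0.15)
pH = 5.03 + (+1.000) = 6.03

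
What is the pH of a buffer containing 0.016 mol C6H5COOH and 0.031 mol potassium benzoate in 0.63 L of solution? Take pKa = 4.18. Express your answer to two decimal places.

Henderson–Hasselbalch: pH = pKa + log([C6H5COO-]/[C6H5COOH]) = 4.18 + log(0.031/0.016)
pH = 4.18 + (+0.287) = 4.47

pH = 4.47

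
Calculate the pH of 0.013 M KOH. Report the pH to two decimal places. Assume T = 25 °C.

pH = 12.11

KOH is a strong base; [OH-] = 0.013 M.
pOH = -log(0.013) = 1.89
pH = 14.00 - 1.89 = 12.11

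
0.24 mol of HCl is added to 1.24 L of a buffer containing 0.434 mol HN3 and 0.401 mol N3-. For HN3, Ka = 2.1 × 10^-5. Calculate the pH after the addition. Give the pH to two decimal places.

After neutralization: n(HN3) = 0.674 mol, n(N3-) = 0.161 mol.
pKa = −log(2.1 × 10^-5) = 4.678
Henderson–Hasselbalch with mole ratio 0.161/0.674: pH = 4.678 + (-0.622)

pH = 4.06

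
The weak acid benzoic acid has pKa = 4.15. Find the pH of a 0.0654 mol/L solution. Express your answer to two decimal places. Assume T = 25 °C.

C6H5COOH ⇌ C6H5COO- + H+
Ka = 10^(−4.15) = 7.08 × 10^-5
From the ICE table, Ka = [H+]²/(0.0654 − [H+]) = 7.08 × 10^-5.
Assume [H+] ≪ 0.0654: [H+] ≈ √(7.08 × 10^-5 × 0.0654) = 2.15 × 10^-3 M
([H+]/C₀ = 3.3% < 5%, so the approximation holds.)
pH = −log[H+] = −log(2.15 × 10^-3) = 2.67

pH = 2.67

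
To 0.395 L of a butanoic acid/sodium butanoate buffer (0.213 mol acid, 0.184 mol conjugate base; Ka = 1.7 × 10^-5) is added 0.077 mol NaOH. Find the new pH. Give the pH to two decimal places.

pH = 5.05

OH- converts CH3(CH2)2COOH to CH3(CH2)2COO-: CH3(CH2)2COOH → 0.136 mol, CH3(CH2)2COO- → 0.261 mol.
pKa = −log(1.7 × 10^-5) = 4.770
pH = pKa + log(n_CH3(CH2)2COO-/n_CH3(CH2)2COOH) = 4.770 + log(0.261/0.136) = 4.770 + (+0.283)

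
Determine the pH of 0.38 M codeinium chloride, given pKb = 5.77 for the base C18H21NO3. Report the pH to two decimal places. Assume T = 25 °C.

C18H22NO3+ is the conjugate acid of the weak base C18H21NO3.
Kb = 10^(−5.77) = 1.70 × 10^-6
Ka = Kw/Kb = 1.0×10^-14 / 1.70 × 10^-6 = 5.88 × 10^-9
Ka = x²/(0.38 − x) = 5.88 × 10^-9
Assume x ≪ 0.38: x ≈ √(5.88 × 10^-9 × 0.38) = 4.73 × 10^-5 M
Check: 0.012% ionized — well under 5%, approximation valid.
pH = −log(4.73 × 10^-5) = 4.33

pH = 4.33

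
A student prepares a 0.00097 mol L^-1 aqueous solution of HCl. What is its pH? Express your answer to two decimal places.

pH = 3.01

HCl is a strong acid and dissociates completely, so [H+] = 0.00097 M.
pH = -log(0.00097) = 3.01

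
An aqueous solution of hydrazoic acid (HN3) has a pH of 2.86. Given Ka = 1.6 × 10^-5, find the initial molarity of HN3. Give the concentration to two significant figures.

[H+] = 10^(-2.86) = 1.38 × 10^-3 M = x
Ka = x²/(C₀ − x) ⇒ C₀ = x + x²/Ka
C₀ = 1.38 × 10^-3 + (1.38 × 10^-3)²/(1.6 × 10^-5) = 1.20 × 10^-1 M

C₀ = 1.2 × 10^-1 M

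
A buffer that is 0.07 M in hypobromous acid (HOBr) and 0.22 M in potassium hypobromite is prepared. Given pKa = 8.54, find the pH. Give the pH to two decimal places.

Using pH = pKa + log([base]/[acid]) with [base]/[acid] = 0.22/0.07:
pH = 8.54 + (+0.497) = 9.04

pH = 9.04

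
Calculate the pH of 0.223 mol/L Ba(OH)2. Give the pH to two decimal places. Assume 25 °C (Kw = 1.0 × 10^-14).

Ba(OH)2 is a strong base (each formula unit releases 2 OH-); [OH-] = 0.446 M.
pOH = -log(0.446) = 0.35
pH = 14.00 - 0.35 = 13.65

pH = 13.65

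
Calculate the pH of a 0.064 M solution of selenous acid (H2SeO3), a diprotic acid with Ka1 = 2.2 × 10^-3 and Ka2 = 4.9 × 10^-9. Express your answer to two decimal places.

Ka1 ≫ Ka2, so treat the first dissociation as the only significant source of H+.
Ka1 = x²/(0.064 − x) = 2.2 × 10^-3
Solving the quadratic: x = (−Ka1 + √(Ka1² + 4·Ka1·C₀))/2 = 1.08 × 10^-2 M
pH = −log(1.08 × 10^-2) = 1.97

pH = 1.97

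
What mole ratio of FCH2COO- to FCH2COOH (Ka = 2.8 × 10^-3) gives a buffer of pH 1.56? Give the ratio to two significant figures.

ratio = 0.10

pKa = -log(2.8 × 10^-3) = 2.553
pH = pKa + log(r) ⇒ log(r) = 1.56 − 2.553 = -0.993
r = [FCH2COO-]/[FCH2COOH] = 10^(-0.993) = 0.102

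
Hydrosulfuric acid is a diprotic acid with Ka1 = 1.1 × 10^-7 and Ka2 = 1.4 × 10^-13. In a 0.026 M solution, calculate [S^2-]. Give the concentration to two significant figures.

1.4 × 10^-13 M

First ionization gives [H+] ≈ [HS-] = 5.35 × 10^-5 M.
Second step: Ka2 = [H+][S^2-]/[HS-] ≈ [S^2-] (since [H+] ≈ [HS-]).
So [S^2-] ≈ Ka2.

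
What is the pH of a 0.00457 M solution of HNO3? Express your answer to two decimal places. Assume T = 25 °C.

HNO3 is a strong acid and dissociates completely, so [H+] = 0.00457 M.
pH = -log(0.00457) = 2.34

pH = 2.34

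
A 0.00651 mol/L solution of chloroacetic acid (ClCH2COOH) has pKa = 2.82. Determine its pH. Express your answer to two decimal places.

pH = 2.61

ClCH2COOH ⇌ ClCH2COO- + H+
Ka = 10^(−2.82) = 1.51 × 10^-3
Let x = [H+] at equilibrium. Ka = x²/(0.00651 − x).
Here C₀/Ka ≈ 4.31, so the small-x approximation fails. Use the quadratic:
x = (−Ka + √(Ka² + 4·Ka·C₀))/2 = 2.47 × 10^-3 M
pH = −log(2.47 × 10^-3) = 2.61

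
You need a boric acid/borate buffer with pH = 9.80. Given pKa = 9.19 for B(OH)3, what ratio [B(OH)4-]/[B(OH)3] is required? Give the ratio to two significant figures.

pH = pKa + log(r) ⇒ log(r) = 9.80 − 9.19 = +0.61
r = [B(OH)4-]/[B(OH)3] = 10^(+0.61) = 4.07

ratio = 4.1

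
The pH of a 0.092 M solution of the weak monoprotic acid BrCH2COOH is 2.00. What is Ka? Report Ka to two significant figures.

Ka = 1.2 × 10^-3

[H+] = 10^(-2.00) = 1.00 × 10^-2 M
At equilibrium [HA] = 0.092 − 1.00 × 10^-2 = 8.20 × 10^-2 M
Ka = [H+][A-]/[HA] = (1.00 × 10^-2)² / 8.20 × 10^-2 = 1.2 × 10^-3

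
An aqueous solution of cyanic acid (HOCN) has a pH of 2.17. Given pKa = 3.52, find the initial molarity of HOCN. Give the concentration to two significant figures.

[H+] = 10^(-2.17) = 6.76 × 10^-3 M = x
Ka = 10^(−3.52) = 3.02 × 10^-4
Ka = x²/(C₀ − x) ⇒ C₀ = x + x²/Ka
C₀ = 6.76 × 10^-3 + (6.76 × 10^-3)²/(3.02 × 10^-4) = 1.58 × 10^-1 M

C₀ = 1.6 × 10^-1 M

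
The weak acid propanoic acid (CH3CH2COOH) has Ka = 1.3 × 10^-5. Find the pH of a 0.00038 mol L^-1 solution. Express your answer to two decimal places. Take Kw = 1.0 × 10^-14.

pH = 4.19

CH3CH2COOH ⇌ CH3CH2COO- + H+
Ka = [H+]²/(0.00038 − [H+]) = 1.3 × 10^-5
Here C₀/Ka ≈ 29.2, so the small-[H+] approximation fails. Use the quadratic:
[H+] = (−Ka + √(Ka² + 4·Ka·C₀))/2 = 6.41 × 10^-5 M
pH = −log[H+] = −log(6.41 × 10^-5) = 4.19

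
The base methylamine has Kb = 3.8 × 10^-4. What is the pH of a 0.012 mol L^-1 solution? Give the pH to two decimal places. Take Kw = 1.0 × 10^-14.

pH = 11.29

CH3NH2 + H2O ⇌ CH3NH3+ + OH-
Kb = [OH-]²/(0.012 − [OH-]) = 3.8 × 10^-4
[OH-] is not negligible relative to C₀; solve [OH-]² + 0.00038·[OH-] − 4.56e-06 = 0.
[OH-] = (−Kb + √(Kb² + 4·Kb·C₀))/2 = 1.95 × 10^-3 M
pOH = 2.71, so pH = 14.00 − pOH = 11.29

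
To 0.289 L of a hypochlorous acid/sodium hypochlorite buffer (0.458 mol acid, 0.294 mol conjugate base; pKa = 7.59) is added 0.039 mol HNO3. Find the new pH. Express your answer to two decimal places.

After neutralization: n(HOCl) = 0.497 mol, n(OCl-) = 0.255 mol.
Henderson–Hasselbalch with mole ratio 0.255/0.497: pH = 7.59 + (-0.290)

pH = 7.30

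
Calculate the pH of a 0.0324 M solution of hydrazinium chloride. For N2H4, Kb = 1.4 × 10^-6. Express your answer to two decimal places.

pH = 4.82

N2H5+ is the conjugate acid of the weak base N2H4.
Ka = Kw/Kb = 1.0×10^-14 / 1.4 × 10^-6 = 7.14 × 10^-9
Ka = x²/(0.0324 − x) = 7.14 × 10^-9
Since Ka ≪ C₀, x ≈ √(Ka·C₀) = 1.52 × 10^-5 M.
(x/C₀ = 0.047% < 5%, so the approximation holds.)
pH = −log[H+] = −log(1.52 × 10^-5) = 4.82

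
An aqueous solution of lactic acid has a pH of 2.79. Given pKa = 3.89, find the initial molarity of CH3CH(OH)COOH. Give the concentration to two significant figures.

C₀ = 2.2 × 10^-2 M

[H+] = 10^(-2.79) = 1.62 × 10^-3 M = x
Ka = 10^(−3.89) = 1.29 × 10^-4
Ka = x²/(C₀ − x) ⇒ C₀ = x + x²/Ka
C₀ = 1.62 × 10^-3 + (1.62 × 10^-3)²/(1.29 × 10^-4) = 2.20 × 10^-2 M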